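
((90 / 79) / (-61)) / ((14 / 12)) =-540 / 33733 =-0.02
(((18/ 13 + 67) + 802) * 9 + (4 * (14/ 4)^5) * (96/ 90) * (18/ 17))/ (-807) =-3759289/ 297245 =-12.65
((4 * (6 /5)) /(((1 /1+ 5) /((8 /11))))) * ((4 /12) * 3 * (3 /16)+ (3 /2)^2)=78 /55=1.42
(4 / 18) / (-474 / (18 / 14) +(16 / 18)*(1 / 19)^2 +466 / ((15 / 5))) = -361 / 346556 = -0.00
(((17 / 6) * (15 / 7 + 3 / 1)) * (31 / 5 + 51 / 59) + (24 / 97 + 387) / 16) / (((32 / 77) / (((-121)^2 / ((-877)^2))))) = 65623955220681 / 11268416683520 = 5.82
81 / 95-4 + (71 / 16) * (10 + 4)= 44823 / 760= 58.98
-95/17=-5.59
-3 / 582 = -1 / 194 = -0.01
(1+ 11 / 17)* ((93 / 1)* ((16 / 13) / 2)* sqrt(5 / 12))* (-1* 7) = -24304* sqrt(15) / 221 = -425.92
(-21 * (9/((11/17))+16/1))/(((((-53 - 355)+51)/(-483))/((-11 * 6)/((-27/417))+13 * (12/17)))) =-2778435926/3179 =-873996.83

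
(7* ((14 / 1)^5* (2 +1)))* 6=67765824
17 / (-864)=-17 / 864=-0.02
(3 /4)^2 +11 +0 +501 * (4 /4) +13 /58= 237933 /464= 512.79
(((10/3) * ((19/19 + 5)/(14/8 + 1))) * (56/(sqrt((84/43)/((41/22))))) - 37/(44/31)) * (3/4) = -3441/176 + 40 * sqrt(814506)/121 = 278.80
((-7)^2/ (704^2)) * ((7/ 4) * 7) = 2401/ 1982464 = 0.00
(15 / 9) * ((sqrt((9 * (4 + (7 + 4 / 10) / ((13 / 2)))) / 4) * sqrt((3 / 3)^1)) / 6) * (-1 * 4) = -sqrt(21710) / 39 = -3.78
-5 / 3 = -1.67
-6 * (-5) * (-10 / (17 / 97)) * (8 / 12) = -19400 / 17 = -1141.18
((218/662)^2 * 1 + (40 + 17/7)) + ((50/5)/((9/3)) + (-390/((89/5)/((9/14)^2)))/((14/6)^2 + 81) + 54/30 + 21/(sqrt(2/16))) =530439568708307/11151747460140 + 42 * sqrt(2) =106.96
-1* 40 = -40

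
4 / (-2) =-2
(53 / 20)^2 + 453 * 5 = 908809 / 400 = 2272.02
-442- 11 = -453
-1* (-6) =6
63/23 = 2.74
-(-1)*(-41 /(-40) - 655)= -26159 /40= -653.98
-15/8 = -1.88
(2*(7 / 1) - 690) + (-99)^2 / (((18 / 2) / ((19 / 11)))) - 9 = 1196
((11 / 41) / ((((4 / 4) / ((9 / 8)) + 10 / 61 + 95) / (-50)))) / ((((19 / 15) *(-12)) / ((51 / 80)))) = 0.01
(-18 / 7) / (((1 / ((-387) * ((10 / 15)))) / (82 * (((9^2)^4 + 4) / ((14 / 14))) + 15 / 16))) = 65570149032615 / 28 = 2341791036879.11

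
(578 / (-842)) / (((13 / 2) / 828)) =-478584 / 5473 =-87.44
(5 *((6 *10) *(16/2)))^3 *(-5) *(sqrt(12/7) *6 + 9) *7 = -4354560000000 - 829440000000 *sqrt(21) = -8155531584424.17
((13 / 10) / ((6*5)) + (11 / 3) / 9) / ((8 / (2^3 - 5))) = 1217 / 7200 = 0.17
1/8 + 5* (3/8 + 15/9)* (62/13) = 15229/312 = 48.81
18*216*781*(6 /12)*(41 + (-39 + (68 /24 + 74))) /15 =39896604 /5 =7979320.80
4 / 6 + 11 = 35 / 3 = 11.67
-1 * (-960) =960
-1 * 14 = -14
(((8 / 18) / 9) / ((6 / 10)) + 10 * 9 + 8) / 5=23834 / 1215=19.62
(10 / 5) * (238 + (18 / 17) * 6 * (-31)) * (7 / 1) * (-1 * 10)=-97720 / 17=-5748.24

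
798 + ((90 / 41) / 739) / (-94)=1136394249 / 1424053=798.00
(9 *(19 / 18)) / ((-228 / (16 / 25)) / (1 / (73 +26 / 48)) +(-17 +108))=-304 / 835463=-0.00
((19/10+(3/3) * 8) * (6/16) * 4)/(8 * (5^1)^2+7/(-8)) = 22/295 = 0.07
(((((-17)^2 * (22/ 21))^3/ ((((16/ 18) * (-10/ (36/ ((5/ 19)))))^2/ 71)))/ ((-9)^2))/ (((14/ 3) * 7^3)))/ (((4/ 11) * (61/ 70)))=11359370.21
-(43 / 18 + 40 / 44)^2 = -426409 / 39204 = -10.88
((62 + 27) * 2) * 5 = 890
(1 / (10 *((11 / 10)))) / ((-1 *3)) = -1 / 33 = -0.03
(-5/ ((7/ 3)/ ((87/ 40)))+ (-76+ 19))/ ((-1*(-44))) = -3453/ 2464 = -1.40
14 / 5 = 2.80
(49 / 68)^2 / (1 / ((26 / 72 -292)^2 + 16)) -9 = 264655684201 / 5992704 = 44162.98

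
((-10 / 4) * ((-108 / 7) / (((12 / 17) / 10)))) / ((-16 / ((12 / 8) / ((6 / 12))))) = -11475 / 112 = -102.46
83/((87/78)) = 2158/29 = 74.41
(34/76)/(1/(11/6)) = 0.82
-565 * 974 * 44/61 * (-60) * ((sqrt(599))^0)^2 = 1452818400/61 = 23816695.08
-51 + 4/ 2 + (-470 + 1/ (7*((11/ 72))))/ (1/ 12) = -437189/ 77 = -5677.78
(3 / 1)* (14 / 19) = 42 / 19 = 2.21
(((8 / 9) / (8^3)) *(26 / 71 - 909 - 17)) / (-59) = 8215 / 301608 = 0.03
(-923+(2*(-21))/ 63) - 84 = -3023/ 3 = -1007.67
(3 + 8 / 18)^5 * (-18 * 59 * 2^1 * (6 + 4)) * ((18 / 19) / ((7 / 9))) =-135129592720 / 10773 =-12543357.72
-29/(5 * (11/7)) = -203/55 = -3.69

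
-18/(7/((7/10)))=-9/5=-1.80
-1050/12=-87.50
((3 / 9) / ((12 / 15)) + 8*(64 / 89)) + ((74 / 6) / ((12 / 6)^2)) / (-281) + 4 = 254054 / 25009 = 10.16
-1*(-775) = 775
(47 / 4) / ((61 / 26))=611 / 122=5.01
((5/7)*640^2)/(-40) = -51200/7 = -7314.29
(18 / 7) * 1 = 18 / 7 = 2.57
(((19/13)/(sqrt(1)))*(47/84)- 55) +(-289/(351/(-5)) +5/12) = -121987/2457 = -49.65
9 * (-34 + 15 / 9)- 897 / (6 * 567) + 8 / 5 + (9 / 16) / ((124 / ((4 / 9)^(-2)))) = -26065994981 / 89994240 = -289.64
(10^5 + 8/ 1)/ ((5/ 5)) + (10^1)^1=100018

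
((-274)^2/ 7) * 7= 75076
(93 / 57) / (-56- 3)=-31 / 1121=-0.03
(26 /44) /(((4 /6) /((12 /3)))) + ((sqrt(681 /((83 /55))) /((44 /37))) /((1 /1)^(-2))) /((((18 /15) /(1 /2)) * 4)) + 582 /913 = 185 * sqrt(3108765) /175296 + 3819 /913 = 6.04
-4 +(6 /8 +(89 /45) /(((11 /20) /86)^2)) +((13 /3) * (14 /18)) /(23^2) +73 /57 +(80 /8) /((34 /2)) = 107970220910699 /2232889956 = 48354.47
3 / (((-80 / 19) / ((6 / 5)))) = -171 / 200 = -0.86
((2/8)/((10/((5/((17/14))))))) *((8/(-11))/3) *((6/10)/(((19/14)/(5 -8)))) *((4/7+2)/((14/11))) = 108/1615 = 0.07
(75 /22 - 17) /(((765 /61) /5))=-18239 /3366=-5.42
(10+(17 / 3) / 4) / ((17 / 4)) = 137 / 51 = 2.69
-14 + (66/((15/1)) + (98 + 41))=129.40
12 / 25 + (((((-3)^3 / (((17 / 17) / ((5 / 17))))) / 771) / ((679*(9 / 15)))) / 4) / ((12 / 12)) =142392573 / 296655100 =0.48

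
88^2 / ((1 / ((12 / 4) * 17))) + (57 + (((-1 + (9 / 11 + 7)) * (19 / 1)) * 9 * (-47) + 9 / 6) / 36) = 393478.88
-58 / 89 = -0.65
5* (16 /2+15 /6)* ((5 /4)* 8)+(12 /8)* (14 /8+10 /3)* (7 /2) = 8827 /16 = 551.69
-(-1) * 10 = 10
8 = 8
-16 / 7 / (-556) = 4 / 973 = 0.00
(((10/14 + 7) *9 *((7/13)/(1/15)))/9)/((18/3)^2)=45/26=1.73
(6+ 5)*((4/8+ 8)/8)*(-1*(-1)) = 187/16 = 11.69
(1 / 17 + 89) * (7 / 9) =10598 / 153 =69.27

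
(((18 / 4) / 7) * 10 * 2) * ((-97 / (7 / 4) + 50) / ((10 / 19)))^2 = 2345778 / 1715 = 1367.80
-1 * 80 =-80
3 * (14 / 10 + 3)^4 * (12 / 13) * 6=50599296 / 8125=6227.61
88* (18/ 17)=1584/ 17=93.18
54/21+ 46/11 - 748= -57076/77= -741.25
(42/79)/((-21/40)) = -80/79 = -1.01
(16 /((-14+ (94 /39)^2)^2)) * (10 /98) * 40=1850752800 /1901221609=0.97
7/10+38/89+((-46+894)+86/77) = 58267211/68530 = 850.24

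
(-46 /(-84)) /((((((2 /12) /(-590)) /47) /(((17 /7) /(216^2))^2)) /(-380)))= 8755262225 /93329542656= 0.09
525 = 525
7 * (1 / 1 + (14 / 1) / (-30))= 56 / 15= 3.73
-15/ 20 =-3/ 4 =-0.75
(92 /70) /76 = 23 /1330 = 0.02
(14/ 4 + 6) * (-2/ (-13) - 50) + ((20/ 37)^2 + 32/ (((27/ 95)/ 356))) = 19033221452/ 480519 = 39609.72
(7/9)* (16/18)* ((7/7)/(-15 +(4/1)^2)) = 56/81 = 0.69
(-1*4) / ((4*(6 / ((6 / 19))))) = -1 / 19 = -0.05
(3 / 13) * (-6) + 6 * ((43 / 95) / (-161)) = -278664 / 198835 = -1.40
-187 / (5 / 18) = -3366 / 5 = -673.20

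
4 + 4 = 8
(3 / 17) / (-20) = -3 / 340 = -0.01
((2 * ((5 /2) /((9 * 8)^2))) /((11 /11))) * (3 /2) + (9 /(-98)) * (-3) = 46901 /169344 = 0.28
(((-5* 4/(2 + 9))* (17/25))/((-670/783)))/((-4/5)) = -13311/7370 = -1.81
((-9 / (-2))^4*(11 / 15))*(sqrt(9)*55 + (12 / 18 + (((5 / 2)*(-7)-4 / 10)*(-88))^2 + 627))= 746382770991 / 1000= 746382770.99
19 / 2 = 9.50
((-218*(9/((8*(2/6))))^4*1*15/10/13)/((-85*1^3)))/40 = 173781207/181043200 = 0.96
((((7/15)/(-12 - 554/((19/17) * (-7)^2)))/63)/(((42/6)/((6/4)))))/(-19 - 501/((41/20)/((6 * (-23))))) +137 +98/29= 359504253193447/2560948991100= 140.38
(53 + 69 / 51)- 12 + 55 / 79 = 57815 / 1343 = 43.05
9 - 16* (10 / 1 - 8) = -23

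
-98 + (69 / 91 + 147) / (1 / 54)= 717166 / 91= 7880.95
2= 2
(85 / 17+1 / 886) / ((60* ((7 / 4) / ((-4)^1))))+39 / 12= 27107 / 8860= 3.06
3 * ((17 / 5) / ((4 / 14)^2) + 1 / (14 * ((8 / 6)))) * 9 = 315279 / 280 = 1126.00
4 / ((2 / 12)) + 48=72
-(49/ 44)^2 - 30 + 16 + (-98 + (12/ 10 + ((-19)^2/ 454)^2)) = -55570348601/ 498800720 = -111.41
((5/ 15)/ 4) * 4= 1/ 3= 0.33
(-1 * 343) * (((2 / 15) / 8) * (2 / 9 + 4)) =-6517 / 270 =-24.14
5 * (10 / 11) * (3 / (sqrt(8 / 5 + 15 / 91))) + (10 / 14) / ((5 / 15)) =15 / 7 + 150 * sqrt(365365) / 8833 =12.41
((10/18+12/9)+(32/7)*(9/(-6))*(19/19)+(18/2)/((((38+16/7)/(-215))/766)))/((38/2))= -1936.71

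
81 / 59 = 1.37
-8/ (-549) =8/ 549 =0.01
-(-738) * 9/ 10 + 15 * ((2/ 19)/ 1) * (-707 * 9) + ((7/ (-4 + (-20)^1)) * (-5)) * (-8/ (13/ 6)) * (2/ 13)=-150651619/ 16055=-9383.47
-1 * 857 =-857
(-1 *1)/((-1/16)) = 16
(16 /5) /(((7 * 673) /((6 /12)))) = 8 /23555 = 0.00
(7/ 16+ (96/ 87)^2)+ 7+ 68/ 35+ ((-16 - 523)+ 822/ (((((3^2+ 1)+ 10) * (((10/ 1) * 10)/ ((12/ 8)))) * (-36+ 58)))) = -136863666179/ 259028000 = -528.37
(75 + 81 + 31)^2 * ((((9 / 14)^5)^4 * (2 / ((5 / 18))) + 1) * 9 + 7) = 58550340933014143216638258569 / 104585319281606001950720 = 559833.27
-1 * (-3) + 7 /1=10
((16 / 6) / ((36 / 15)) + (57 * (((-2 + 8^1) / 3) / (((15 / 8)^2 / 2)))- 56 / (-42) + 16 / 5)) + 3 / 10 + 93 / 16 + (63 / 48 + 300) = 680261 / 1800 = 377.92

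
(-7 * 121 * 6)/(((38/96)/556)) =-135628416/19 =-7138337.68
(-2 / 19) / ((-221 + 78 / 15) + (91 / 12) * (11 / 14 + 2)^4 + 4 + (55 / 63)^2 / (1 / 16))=-17781120 / 43424202593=-0.00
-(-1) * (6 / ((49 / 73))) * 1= 438 / 49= 8.94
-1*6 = -6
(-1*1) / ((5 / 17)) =-17 / 5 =-3.40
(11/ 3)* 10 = 110/ 3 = 36.67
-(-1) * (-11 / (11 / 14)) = -14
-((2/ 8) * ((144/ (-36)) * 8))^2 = -64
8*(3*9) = 216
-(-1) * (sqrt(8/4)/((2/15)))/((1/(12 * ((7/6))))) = 105 * sqrt(2) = 148.49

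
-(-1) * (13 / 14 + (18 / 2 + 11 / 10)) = 386 / 35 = 11.03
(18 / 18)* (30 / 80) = 3 / 8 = 0.38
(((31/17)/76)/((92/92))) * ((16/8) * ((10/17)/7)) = 155/38437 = 0.00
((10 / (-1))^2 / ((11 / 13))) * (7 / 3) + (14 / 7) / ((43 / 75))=279.25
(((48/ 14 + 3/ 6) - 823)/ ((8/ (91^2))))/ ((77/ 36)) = -17441307/ 44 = -396393.34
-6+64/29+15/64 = -6605/1856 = -3.56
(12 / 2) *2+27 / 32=411 / 32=12.84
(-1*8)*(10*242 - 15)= -19240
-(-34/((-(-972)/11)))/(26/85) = 15895/12636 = 1.26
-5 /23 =-0.22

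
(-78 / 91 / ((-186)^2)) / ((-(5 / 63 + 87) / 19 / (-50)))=-1425 / 5272046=-0.00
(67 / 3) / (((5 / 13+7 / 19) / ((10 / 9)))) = 82745 / 2511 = 32.95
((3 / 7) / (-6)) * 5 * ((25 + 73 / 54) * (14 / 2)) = -7115 / 108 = -65.88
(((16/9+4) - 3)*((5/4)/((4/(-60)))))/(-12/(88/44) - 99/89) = 55625/7596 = 7.32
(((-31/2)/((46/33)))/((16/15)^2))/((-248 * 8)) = 7425/1507328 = 0.00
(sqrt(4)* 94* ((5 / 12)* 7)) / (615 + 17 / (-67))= 15745 / 17652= 0.89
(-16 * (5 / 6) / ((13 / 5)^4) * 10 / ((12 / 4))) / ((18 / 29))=-3625000 / 2313441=-1.57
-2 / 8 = -1 / 4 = -0.25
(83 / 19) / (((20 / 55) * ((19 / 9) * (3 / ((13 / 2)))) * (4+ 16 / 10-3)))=13695 / 2888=4.74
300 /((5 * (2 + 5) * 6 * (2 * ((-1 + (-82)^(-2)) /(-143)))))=4807660 /47061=102.16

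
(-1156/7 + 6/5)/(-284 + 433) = -5738/5215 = -1.10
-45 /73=-0.62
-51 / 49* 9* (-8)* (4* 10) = 146880 / 49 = 2997.55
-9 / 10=-0.90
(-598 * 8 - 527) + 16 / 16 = -5310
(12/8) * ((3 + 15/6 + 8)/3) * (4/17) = 27/17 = 1.59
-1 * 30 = -30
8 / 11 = 0.73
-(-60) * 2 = 120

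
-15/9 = -5/3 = -1.67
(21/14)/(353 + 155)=3/1016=0.00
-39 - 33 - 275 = -347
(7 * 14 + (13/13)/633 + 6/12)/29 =124703/36714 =3.40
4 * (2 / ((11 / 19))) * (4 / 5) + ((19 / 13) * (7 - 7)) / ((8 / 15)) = 608 / 55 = 11.05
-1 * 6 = -6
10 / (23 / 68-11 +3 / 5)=-3400 / 3421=-0.99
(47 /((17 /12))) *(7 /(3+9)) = 329 /17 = 19.35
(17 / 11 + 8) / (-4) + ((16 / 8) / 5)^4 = -64921 / 27500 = -2.36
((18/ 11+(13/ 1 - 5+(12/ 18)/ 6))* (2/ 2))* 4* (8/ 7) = 44.56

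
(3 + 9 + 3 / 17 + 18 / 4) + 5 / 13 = 7541 / 442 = 17.06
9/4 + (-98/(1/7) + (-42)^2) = 4321/4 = 1080.25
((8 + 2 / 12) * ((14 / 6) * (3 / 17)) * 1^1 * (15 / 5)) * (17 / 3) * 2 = 343 / 3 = 114.33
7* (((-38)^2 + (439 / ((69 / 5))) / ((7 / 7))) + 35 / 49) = 713162 / 69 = 10335.68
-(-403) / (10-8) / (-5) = -403 / 10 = -40.30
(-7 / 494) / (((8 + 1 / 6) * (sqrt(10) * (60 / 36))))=-0.00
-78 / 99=-26 / 33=-0.79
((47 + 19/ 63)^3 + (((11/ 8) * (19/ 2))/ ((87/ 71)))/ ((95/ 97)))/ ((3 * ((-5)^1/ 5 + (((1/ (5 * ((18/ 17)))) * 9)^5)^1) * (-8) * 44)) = -7.59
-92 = -92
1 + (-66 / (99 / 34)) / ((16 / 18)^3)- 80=-14243 / 128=-111.27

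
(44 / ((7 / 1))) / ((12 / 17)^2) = 3179 / 252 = 12.62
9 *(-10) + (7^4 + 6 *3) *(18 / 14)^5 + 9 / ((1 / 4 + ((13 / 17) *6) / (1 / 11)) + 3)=516277455237 / 61395971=8408.98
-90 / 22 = -45 / 11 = -4.09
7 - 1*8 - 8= -9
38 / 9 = 4.22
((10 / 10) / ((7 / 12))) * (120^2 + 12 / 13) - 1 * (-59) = 2251913 / 91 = 24746.30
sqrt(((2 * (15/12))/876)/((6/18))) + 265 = sqrt(730)/292 + 265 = 265.09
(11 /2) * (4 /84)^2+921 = 812333 /882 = 921.01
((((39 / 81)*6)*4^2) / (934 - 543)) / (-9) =-416 / 31671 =-0.01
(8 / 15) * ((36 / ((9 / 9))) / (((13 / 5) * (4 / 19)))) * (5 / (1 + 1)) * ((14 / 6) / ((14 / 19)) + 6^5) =8868250 / 13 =682173.08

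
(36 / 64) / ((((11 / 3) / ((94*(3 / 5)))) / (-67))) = -255069 / 440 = -579.70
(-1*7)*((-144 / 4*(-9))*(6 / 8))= -1701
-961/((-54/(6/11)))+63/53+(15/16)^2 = 15816095/1343232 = 11.77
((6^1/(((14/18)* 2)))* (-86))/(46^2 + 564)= -1161/9380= -0.12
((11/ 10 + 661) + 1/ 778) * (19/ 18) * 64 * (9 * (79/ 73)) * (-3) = -185564955552/ 141985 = -1306933.52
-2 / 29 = -0.07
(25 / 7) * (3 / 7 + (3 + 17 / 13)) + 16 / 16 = 11412 / 637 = 17.92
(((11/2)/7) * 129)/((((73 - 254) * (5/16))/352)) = -630.77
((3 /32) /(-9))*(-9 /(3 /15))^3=30375 /32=949.22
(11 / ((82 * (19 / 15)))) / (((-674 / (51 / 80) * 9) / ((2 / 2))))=-187 / 16801472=-0.00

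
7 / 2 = 3.50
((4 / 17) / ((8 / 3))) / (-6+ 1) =-3 / 170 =-0.02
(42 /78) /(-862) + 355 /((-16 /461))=-916959021 /89648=-10228.44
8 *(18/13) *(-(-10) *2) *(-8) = -23040/13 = -1772.31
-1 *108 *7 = -756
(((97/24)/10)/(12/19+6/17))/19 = 1649/76320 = 0.02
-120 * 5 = -600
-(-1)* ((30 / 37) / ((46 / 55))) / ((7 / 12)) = 9900 / 5957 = 1.66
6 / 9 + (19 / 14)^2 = 1475 / 588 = 2.51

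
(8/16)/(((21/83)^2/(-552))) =-633788/147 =-4311.48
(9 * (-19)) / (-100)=171 / 100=1.71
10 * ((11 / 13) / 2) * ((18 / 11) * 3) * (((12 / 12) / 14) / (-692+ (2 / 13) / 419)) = -56565 / 26385254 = -0.00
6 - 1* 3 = 3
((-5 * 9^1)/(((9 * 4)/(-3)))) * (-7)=-105/4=-26.25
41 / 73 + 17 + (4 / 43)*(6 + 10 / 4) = 57608 / 3139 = 18.35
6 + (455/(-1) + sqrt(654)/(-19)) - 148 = -597 - sqrt(654)/19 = -598.35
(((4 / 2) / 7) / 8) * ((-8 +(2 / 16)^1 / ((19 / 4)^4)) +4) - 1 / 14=-390947 / 1824494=-0.21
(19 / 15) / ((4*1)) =19 / 60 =0.32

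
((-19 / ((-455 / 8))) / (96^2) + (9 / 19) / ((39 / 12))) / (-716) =-1451881 / 7130672640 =-0.00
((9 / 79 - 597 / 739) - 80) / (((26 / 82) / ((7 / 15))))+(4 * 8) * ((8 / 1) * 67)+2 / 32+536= 246171159107 / 14011440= 17569.30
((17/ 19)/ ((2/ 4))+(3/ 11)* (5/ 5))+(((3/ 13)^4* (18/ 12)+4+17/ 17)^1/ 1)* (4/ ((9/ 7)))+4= 1162086961/ 53723241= 21.63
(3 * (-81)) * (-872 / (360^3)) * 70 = 763 / 2400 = 0.32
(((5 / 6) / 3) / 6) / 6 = 5 / 648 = 0.01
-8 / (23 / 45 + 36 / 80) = -1440 / 173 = -8.32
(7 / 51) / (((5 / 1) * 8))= 7 / 2040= 0.00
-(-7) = 7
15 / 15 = 1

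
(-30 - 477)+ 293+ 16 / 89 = -19030 / 89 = -213.82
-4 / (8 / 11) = -11 / 2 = -5.50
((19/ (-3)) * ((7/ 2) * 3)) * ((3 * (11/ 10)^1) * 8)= -8778/ 5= -1755.60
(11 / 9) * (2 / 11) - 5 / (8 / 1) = -29 / 72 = -0.40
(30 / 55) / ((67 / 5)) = 30 / 737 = 0.04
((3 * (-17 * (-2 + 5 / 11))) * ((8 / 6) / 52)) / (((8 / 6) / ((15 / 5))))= 2601 / 572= 4.55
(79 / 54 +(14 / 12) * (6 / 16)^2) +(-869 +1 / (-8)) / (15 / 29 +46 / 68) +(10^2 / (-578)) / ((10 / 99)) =-856016027105 / 1175568768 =-728.17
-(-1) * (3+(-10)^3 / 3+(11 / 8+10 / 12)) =-2625 / 8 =-328.12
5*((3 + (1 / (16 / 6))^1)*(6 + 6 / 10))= 891 / 8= 111.38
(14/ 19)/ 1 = 14/ 19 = 0.74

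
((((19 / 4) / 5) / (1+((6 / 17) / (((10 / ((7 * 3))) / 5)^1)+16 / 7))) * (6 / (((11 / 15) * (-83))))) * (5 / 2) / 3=-0.01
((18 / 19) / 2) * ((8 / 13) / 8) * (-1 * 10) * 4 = -360 / 247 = -1.46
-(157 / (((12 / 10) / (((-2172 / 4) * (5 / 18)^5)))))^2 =-197149875244140625 / 14281868906496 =-13804.21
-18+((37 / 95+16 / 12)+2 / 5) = -905 / 57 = -15.88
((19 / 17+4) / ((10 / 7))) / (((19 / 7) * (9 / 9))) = 4263 / 3230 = 1.32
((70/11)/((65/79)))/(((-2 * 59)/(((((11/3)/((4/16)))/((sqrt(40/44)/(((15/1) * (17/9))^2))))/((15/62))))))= -19817308 * sqrt(110)/62127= -3345.50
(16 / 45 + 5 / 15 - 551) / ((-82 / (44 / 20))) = 3322 / 225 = 14.76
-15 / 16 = -0.94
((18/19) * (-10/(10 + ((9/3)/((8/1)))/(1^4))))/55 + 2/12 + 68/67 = 1.16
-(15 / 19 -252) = 4773 / 19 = 251.21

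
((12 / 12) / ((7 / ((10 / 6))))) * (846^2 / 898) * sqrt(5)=596430 * sqrt(5) / 3143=424.33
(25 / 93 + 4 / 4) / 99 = 118 / 9207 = 0.01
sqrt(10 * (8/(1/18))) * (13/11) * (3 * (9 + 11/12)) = 4641 * sqrt(10)/11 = 1334.19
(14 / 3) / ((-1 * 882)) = -1 / 189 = -0.01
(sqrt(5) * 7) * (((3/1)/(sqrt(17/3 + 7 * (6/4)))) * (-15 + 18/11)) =-3087 * sqrt(2910)/1067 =-156.07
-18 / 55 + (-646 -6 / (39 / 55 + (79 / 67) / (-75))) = -690326699 / 1053965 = -654.98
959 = 959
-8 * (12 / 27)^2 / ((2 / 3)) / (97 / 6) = -128 / 873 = -0.15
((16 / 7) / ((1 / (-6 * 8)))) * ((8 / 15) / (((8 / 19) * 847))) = -4864 / 29645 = -0.16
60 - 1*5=55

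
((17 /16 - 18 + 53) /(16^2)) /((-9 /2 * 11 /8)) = -577 /25344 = -0.02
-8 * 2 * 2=-32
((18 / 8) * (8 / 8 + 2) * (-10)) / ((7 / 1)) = -135 / 14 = -9.64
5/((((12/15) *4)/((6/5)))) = 15/8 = 1.88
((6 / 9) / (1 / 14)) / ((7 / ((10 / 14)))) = 20 / 21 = 0.95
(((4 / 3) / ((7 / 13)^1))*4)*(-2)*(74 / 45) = -32.58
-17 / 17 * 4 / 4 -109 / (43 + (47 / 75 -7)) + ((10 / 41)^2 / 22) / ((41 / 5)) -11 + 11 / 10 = -7048102443 / 507947770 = -13.88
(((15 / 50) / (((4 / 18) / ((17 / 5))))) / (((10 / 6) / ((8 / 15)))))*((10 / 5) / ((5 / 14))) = 25704 / 3125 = 8.23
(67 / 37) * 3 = 201 / 37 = 5.43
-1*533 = -533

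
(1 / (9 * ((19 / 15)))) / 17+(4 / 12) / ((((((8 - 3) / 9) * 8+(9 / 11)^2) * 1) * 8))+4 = 173258059 / 43170888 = 4.01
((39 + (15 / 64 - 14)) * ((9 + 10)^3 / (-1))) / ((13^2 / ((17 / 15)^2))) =-640267073 / 486720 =-1315.47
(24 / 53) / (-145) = -24 / 7685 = -0.00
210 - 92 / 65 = 13558 / 65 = 208.58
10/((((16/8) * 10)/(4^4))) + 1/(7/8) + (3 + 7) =974/7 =139.14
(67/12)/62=67/744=0.09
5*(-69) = -345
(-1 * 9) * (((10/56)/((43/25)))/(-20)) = 225/4816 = 0.05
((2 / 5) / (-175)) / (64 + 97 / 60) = -24 / 688975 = -0.00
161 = 161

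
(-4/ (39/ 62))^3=-15252992/ 59319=-257.14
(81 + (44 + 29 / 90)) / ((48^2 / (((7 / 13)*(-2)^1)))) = -78953 / 1347840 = -0.06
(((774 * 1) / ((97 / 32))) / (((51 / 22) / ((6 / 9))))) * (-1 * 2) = -242176 / 1649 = -146.86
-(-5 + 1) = 4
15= 15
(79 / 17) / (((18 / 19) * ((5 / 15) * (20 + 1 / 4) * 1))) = 3002 / 4131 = 0.73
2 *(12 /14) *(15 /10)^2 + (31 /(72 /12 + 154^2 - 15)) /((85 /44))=54417113 /14105665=3.86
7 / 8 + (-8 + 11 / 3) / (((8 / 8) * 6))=11 / 72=0.15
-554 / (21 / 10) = -5540 / 21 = -263.81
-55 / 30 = -11 / 6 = -1.83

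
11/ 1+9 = 20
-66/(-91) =66/91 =0.73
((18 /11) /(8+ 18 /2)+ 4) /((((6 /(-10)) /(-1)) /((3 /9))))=3830 /1683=2.28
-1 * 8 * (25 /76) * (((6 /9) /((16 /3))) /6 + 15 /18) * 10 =-5125 /228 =-22.48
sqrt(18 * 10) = 6 * sqrt(5) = 13.42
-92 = -92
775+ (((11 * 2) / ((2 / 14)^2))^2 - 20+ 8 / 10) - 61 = 5813894 / 5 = 1162778.80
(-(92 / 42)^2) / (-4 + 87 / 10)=-21160 / 20727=-1.02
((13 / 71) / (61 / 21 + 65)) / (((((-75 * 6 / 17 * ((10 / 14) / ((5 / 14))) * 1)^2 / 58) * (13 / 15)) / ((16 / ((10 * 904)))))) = 0.00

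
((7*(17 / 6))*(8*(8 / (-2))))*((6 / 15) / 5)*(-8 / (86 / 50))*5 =152320 / 129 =1180.78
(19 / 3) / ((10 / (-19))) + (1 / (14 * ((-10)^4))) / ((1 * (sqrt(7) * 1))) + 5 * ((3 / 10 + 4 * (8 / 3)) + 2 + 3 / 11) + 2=sqrt(7) / 980000 + 3089 / 55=56.16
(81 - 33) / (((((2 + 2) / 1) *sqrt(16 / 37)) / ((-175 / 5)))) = -105 *sqrt(37) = -638.69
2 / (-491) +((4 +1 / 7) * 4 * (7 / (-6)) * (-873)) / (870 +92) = 4142587 / 236171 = 17.54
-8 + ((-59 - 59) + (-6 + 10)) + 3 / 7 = -851 / 7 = -121.57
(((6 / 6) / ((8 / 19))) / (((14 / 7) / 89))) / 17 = 6.22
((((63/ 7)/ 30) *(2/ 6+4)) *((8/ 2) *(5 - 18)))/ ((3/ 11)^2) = -40898/ 45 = -908.84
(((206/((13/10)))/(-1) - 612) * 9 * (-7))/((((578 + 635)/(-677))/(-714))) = 305015385024/15769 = 19342722.11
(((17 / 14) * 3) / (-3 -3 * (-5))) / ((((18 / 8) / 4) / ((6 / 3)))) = 68 / 63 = 1.08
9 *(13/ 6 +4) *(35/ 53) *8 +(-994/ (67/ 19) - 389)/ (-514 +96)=437595537/ 1484318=294.81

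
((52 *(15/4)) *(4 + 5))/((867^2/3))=585/83521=0.01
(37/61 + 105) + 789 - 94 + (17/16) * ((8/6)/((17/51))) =196385/244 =804.86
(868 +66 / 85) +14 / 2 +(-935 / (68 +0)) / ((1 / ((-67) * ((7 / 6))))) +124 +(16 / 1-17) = 4230079 / 2040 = 2073.57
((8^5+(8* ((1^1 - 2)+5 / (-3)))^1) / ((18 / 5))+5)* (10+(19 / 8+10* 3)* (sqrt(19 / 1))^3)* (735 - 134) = 14720908944.13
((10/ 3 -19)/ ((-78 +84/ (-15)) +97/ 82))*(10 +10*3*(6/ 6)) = 770800/ 101373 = 7.60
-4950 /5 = -990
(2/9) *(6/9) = 4/27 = 0.15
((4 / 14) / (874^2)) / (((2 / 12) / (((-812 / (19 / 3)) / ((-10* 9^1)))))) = 58 / 18142055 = 0.00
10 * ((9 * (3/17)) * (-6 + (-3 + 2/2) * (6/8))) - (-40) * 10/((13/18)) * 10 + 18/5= 5422.94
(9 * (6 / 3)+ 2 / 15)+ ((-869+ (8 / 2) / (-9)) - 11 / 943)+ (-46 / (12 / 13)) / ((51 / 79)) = -446551001 / 480930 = -928.52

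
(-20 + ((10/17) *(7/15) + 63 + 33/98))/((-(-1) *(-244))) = -217969/1219512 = -0.18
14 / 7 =2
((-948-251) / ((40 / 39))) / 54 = -15587 / 720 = -21.65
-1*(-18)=18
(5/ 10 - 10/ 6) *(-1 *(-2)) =-7/ 3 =-2.33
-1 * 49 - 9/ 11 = -548/ 11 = -49.82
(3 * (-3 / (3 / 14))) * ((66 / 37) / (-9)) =308 / 37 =8.32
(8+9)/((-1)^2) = 17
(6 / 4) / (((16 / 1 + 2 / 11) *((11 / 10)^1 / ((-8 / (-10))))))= 6 / 89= 0.07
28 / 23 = 1.22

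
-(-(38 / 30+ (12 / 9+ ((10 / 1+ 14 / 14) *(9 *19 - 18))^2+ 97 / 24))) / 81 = 339899477 / 9720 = 34969.08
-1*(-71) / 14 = 71 / 14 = 5.07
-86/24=-43/12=-3.58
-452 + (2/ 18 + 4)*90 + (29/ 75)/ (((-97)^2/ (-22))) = -57865988/ 705675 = -82.00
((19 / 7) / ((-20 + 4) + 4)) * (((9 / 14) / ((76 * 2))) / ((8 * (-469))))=3 / 11766272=0.00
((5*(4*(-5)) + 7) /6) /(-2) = 31 /4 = 7.75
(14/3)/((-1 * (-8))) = 7/12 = 0.58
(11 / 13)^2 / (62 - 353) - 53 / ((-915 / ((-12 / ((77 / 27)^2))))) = -7819325837 / 88932598755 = -0.09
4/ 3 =1.33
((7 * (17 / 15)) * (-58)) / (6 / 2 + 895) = -3451 / 6735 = -0.51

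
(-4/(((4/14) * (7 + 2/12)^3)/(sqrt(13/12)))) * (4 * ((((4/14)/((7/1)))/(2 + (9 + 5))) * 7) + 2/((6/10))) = -1716 * sqrt(39)/79507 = -0.13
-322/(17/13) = -4186/17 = -246.24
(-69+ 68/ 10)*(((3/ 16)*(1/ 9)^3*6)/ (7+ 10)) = -311/ 55080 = -0.01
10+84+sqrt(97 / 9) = sqrt(97) / 3+94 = 97.28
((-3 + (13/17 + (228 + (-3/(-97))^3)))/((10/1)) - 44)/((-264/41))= 45427379629/13653588080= 3.33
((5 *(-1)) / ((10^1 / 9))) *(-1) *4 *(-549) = -9882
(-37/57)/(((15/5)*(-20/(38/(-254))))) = -37/22860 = -0.00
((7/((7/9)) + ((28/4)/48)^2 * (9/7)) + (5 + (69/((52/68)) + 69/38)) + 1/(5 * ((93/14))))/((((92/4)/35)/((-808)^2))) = 222772950316511/2113332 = 105413134.48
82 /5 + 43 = 297 /5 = 59.40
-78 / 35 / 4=-39 / 70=-0.56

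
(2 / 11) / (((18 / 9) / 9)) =9 / 11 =0.82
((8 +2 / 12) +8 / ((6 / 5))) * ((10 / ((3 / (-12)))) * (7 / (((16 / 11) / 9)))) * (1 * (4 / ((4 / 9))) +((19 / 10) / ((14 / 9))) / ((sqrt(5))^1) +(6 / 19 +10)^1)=-37725765 / 76 - 502227 * sqrt(5) / 80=-510429.32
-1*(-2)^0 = -1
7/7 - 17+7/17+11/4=-12.84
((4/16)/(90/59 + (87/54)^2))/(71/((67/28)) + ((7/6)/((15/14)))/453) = 6527134305/3192807542477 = 0.00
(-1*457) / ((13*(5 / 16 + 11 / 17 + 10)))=-124304 / 38753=-3.21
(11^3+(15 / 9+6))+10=4046 / 3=1348.67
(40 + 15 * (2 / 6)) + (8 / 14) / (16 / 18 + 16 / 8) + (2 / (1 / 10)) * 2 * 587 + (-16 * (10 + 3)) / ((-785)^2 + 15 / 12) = 5276851293953 / 224306355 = 23525.20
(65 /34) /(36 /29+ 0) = 1885 /1224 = 1.54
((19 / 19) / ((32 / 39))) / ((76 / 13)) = 507 / 2432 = 0.21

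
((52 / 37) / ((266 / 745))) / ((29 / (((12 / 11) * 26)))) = 6043440 / 1569799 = 3.85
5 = 5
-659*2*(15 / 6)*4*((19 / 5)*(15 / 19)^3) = -8896500 / 361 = -24644.04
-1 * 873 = -873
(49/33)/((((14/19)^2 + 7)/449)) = 1134623/12837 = 88.39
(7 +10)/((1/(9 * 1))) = 153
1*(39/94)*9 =351/94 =3.73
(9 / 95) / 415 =9 / 39425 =0.00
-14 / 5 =-2.80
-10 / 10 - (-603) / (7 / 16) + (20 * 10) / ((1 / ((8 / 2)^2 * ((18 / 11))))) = 509251 / 77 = 6613.65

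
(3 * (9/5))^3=19683/125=157.46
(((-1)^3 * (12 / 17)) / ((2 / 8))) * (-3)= 144 / 17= 8.47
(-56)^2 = 3136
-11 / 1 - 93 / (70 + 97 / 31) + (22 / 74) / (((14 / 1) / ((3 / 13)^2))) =-2435194007 / 198457714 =-12.27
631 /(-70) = -631 /70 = -9.01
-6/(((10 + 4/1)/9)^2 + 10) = -243/503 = -0.48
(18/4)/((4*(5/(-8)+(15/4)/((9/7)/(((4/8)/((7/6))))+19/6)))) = -333/5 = -66.60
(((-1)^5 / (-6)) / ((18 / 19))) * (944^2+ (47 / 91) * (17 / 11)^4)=835501808391 / 5329324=156774.44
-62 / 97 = -0.64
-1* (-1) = 1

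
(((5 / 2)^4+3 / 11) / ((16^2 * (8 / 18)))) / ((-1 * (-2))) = 62307 / 360448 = 0.17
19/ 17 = 1.12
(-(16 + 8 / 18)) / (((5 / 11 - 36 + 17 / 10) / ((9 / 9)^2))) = 0.49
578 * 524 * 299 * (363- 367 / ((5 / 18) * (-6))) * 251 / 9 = 7364597995872 / 5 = 1472919599174.40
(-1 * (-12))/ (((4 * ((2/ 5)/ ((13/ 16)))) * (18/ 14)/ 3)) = 455/ 32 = 14.22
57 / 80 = 0.71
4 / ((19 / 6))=24 / 19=1.26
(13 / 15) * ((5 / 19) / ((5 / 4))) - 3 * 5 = -4223 / 285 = -14.82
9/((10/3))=2.70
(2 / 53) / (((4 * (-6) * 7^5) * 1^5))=-0.00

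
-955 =-955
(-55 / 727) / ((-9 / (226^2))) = 2809180 / 6543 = 429.34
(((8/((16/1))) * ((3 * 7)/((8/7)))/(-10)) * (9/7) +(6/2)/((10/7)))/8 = 147/1280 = 0.11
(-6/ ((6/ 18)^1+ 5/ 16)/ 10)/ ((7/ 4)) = -0.53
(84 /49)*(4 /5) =48 /35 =1.37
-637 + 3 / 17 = -10826 / 17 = -636.82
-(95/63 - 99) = 6142/63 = 97.49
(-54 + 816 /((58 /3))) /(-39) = 0.30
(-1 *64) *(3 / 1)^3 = -1728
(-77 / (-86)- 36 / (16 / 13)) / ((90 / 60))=-4877 / 258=-18.90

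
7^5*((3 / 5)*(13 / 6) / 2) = 10924.55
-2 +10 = 8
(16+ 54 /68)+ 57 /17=685 /34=20.15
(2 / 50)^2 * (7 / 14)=1 / 1250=0.00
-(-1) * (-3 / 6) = -1 / 2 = -0.50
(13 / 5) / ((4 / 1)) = 13 / 20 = 0.65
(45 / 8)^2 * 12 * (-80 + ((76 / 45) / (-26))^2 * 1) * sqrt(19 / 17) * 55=-1129282935 * sqrt(323) / 11492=-1766072.02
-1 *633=-633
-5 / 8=-0.62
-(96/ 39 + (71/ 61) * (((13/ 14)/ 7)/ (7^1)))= -1351071/ 543998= -2.48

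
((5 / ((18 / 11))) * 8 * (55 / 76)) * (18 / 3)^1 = 6050 / 57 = 106.14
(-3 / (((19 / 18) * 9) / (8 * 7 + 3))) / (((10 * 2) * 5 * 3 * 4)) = -59 / 3800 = -0.02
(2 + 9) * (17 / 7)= 187 / 7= 26.71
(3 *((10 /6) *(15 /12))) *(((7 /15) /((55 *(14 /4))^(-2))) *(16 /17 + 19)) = 586229875 /272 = 2155256.89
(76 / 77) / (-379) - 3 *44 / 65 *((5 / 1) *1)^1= -3853144 / 379379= -10.16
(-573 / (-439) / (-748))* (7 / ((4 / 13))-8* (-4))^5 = -288652415537727 / 336252928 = -858438.37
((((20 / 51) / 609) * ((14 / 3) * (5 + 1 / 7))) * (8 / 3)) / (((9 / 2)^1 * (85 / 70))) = 5120 / 678861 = 0.01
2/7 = 0.29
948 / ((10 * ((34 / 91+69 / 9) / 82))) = 10610964 / 10975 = 966.83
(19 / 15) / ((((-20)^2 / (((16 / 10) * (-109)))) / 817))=-1692007 / 3750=-451.20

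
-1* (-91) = 91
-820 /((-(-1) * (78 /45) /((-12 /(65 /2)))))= 29520 /169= 174.67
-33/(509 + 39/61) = -2013/31088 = -0.06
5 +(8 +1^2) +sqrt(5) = sqrt(5) +14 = 16.24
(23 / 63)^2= 529 / 3969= 0.13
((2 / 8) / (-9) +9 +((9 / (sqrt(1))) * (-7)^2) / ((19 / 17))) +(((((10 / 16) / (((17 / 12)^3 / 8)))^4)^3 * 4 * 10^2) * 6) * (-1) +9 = -2099566.59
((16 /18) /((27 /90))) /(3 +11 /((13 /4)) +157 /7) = 3640 /35397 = 0.10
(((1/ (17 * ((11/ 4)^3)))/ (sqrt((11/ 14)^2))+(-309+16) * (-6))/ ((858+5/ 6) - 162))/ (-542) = -1312685466/ 282012994747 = -0.00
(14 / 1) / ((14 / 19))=19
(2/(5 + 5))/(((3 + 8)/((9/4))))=9/220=0.04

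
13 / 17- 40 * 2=-1347 / 17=-79.24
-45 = -45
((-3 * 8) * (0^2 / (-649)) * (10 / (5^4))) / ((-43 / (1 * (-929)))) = 0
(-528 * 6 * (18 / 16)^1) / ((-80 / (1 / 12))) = 3.71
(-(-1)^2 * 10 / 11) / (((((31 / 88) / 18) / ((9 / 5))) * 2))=-1296 / 31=-41.81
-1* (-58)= 58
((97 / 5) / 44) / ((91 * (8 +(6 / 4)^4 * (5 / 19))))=7372 / 14199185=0.00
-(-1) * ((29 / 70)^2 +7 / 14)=3291 / 4900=0.67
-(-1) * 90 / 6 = 15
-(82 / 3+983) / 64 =-3031 / 192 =-15.79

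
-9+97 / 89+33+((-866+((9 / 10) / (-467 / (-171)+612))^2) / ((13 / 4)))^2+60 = 81596367825468447371865439241574 / 1147840678526276574178600625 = 71086.84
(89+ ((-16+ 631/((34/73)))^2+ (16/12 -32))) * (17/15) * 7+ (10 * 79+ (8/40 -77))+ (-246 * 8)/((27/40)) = 43506243473/3060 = 14217726.63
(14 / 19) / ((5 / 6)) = 84 / 95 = 0.88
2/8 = 1/4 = 0.25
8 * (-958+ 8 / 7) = -53584 / 7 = -7654.86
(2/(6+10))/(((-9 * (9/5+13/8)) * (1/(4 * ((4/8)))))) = -10/1233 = -0.01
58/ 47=1.23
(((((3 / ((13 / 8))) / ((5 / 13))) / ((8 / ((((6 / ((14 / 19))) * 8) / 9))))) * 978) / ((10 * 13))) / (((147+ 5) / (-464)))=-226896 / 2275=-99.73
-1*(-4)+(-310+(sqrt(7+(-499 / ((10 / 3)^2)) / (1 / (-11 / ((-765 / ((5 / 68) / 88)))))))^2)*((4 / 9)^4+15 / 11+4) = -21798603476077 / 13348748160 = -1633.01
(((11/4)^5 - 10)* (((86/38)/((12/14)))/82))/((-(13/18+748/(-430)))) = 29279201595/6281058304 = 4.66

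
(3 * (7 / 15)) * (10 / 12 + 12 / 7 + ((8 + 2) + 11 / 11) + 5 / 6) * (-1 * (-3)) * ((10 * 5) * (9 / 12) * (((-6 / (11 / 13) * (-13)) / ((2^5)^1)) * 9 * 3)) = 31005585 / 176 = 176168.10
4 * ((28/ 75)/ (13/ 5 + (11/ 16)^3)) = 458752/ 898545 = 0.51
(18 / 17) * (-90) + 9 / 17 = -94.76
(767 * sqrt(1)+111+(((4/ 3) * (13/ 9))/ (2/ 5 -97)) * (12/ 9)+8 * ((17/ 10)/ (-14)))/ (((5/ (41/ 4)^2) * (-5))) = -36047940583/ 9780750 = -3685.60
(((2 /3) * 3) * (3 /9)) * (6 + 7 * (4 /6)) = 64 /9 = 7.11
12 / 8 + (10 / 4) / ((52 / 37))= 341 / 104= 3.28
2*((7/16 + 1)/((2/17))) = 391/16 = 24.44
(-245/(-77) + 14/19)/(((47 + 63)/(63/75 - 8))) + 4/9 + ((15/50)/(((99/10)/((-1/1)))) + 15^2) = 1164691591/5172750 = 225.16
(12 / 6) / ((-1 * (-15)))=2 / 15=0.13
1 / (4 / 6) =3 / 2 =1.50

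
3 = 3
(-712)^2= 506944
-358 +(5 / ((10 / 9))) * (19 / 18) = -1413 / 4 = -353.25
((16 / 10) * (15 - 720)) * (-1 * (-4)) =-4512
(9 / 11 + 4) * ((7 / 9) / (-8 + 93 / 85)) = -31535 / 58113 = -0.54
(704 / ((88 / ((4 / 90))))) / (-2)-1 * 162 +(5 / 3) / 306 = -744371 / 4590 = -162.17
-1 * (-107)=107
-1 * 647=-647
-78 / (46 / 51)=-1989 / 23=-86.48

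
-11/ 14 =-0.79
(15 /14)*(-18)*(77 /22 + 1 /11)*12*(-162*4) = 41465520 /77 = 538513.25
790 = 790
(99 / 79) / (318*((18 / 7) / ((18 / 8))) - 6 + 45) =77 / 24727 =0.00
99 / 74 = 1.34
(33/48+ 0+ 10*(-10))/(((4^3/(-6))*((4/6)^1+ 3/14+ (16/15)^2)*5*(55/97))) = 29131137/17906944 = 1.63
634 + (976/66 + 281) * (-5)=-27883/33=-844.94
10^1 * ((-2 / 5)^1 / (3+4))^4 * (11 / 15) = 352 / 4501875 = 0.00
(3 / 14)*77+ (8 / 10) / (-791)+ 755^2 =4509028257 / 7910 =570041.50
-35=-35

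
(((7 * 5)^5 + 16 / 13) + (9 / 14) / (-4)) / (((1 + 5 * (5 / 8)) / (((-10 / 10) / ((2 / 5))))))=-63726542965 / 2002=-31831440.04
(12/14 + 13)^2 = 9409/49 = 192.02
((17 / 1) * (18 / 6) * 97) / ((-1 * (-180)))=1649 / 60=27.48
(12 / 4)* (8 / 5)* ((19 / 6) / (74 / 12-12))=-456 / 175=-2.61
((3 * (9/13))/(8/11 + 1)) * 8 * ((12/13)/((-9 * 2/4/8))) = -50688/3211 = -15.79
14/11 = 1.27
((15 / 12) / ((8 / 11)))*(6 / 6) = 55 / 32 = 1.72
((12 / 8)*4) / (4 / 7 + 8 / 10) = 35 / 8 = 4.38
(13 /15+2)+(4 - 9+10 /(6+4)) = -17 /15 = -1.13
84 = 84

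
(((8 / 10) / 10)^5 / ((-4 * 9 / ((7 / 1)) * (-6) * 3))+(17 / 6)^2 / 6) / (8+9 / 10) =8466797099 / 56320312500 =0.15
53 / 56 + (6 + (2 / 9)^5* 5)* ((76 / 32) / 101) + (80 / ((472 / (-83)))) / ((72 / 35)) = -113321445289 / 19704887496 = -5.75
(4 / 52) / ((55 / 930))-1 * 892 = -127370 / 143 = -890.70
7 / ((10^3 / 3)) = 21 / 1000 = 0.02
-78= -78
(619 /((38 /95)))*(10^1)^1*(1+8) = 139275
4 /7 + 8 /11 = 100 /77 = 1.30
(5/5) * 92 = 92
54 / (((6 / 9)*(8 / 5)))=405 / 8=50.62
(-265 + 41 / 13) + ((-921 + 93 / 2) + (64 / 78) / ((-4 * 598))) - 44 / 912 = -1007113931 / 886236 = -1136.39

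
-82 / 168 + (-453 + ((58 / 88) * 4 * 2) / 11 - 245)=-7094561 / 10164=-698.01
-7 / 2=-3.50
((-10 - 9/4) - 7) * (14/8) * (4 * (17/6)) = -9163/24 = -381.79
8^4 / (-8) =-512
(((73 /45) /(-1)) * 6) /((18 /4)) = -292 /135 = -2.16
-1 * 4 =-4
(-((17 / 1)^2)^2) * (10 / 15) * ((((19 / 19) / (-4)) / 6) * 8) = 167042 / 9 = 18560.22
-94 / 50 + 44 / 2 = 503 / 25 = 20.12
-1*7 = -7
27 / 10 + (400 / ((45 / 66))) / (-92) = -2537 / 690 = -3.68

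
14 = 14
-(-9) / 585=1 / 65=0.02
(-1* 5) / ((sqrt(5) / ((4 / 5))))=-4* sqrt(5) / 5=-1.79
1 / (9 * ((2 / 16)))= 0.89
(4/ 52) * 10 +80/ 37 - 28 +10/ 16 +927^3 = 3065308944525/ 3848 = 796597958.56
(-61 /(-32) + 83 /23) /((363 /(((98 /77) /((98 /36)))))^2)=3321 /363008954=0.00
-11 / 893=-0.01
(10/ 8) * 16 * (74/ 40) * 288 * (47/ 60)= 8347.20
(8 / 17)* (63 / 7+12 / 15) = 392 / 85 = 4.61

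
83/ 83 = 1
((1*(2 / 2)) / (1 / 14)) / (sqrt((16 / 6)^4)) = 63 / 32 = 1.97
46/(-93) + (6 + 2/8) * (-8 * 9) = -41896/93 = -450.49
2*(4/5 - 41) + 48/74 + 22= -10684/185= -57.75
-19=-19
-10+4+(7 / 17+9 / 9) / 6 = -98 / 17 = -5.76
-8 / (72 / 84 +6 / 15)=-70 / 11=-6.36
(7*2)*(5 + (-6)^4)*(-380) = -6921320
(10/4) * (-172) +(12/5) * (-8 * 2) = -2342/5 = -468.40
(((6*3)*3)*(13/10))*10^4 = 702000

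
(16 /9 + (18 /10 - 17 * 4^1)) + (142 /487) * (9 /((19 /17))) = -62.07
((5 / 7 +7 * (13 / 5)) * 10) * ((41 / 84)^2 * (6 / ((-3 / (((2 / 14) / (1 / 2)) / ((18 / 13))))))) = -7233343 / 388962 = -18.60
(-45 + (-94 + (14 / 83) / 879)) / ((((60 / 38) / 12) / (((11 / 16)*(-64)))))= 16955767048 / 364785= 46481.54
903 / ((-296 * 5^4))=-903 / 185000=-0.00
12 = 12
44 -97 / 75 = 3203 / 75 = 42.71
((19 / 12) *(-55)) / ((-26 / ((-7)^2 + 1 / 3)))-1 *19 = 34219 / 234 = 146.24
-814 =-814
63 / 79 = 0.80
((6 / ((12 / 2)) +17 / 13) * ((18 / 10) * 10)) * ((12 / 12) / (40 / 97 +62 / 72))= 32.62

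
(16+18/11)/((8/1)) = 97/44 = 2.20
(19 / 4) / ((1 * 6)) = 19 / 24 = 0.79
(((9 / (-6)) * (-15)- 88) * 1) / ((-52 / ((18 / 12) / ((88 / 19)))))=7467 / 18304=0.41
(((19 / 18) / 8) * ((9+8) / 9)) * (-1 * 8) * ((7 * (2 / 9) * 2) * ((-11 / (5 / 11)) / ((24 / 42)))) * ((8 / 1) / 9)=7660268 / 32805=233.51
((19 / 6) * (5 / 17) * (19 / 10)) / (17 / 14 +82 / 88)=27797 / 33711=0.82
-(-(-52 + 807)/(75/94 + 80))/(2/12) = 56.07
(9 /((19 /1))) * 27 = 243 /19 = 12.79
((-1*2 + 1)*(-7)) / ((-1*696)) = -7 / 696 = -0.01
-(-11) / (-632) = -11 / 632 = -0.02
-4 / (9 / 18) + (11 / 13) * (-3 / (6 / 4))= -126 / 13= -9.69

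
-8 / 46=-4 / 23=-0.17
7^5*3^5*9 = 36756909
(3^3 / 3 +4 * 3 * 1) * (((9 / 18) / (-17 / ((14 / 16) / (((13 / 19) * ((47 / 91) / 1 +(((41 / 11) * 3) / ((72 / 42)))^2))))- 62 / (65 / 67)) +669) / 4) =3512.25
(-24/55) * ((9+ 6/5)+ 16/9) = -392/75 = -5.23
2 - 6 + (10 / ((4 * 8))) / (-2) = -133 / 32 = -4.16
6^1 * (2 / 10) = 6 / 5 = 1.20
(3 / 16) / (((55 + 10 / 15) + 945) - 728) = 9 / 13088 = 0.00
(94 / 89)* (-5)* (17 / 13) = -7990 / 1157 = -6.91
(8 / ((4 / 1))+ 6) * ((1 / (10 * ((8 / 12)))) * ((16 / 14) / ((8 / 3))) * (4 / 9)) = 8 / 35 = 0.23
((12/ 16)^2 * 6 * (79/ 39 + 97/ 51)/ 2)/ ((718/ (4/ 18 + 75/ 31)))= 15477/ 634712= 0.02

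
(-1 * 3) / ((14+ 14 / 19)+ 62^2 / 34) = -969 / 41278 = -0.02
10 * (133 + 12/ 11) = 1340.91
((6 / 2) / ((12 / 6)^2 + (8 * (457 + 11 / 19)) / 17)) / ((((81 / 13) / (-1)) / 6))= -4199 / 318798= -0.01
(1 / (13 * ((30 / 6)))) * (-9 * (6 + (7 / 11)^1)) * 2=-1314 / 715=-1.84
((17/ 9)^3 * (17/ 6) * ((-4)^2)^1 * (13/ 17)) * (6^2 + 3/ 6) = 18649748/ 2187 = 8527.55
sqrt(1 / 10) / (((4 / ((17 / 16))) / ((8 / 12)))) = 17 * sqrt(10) / 960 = 0.06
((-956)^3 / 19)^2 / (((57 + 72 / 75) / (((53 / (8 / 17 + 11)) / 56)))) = 429884871773919900160 / 142803297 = 3010328758543.44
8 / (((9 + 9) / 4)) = 16 / 9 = 1.78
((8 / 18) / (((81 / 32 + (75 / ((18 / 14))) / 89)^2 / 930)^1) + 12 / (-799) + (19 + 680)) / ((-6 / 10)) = -730202816231335 / 592306313671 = -1232.81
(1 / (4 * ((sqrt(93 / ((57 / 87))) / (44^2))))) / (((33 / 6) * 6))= 44 * sqrt(51243) / 8091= 1.23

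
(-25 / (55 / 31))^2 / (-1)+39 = -19306 / 121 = -159.55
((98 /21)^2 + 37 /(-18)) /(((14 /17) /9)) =6035 /28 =215.54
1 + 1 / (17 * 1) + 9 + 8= 307 / 17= 18.06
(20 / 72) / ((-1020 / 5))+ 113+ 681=2915563 / 3672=794.00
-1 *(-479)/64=479/64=7.48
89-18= 71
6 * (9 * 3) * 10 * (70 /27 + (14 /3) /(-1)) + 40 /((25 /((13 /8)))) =-16787 /5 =-3357.40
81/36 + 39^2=6093/4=1523.25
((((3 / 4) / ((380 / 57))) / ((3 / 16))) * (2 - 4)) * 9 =-54 / 5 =-10.80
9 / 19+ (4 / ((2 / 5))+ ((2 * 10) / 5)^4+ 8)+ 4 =278.47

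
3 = 3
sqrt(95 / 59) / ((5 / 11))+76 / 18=11* sqrt(5605) / 295+38 / 9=7.01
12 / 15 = 4 / 5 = 0.80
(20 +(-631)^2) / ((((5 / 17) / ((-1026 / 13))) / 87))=-604221351174 / 65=-9295713094.98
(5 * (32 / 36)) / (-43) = -40 / 387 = -0.10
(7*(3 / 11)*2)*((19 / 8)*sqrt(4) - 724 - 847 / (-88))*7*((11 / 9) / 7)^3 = -98131 / 972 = -100.96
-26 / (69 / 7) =-182 / 69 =-2.64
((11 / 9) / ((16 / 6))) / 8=11 / 192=0.06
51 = 51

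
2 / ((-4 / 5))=-5 / 2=-2.50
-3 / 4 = -0.75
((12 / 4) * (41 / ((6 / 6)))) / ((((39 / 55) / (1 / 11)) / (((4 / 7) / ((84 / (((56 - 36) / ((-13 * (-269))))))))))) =4100 / 6682767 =0.00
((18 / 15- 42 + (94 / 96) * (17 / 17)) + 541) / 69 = 120283 / 16560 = 7.26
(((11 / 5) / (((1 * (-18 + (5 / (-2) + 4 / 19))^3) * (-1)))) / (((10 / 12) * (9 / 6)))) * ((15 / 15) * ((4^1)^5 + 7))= 2489213408 / 11457850275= 0.22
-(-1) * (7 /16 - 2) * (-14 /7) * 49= 1225 /8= 153.12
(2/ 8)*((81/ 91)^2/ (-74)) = -6561/ 2451176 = -0.00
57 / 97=0.59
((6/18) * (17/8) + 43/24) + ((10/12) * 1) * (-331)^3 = -30220573.33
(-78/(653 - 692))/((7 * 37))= 2/259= 0.01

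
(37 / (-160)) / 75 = -37 / 12000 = -0.00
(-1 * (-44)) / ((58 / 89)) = 1958 / 29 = 67.52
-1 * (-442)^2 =-195364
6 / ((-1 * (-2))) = 3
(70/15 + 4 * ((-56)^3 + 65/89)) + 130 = -702326.41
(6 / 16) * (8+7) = 45 / 8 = 5.62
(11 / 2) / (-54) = -11 / 108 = -0.10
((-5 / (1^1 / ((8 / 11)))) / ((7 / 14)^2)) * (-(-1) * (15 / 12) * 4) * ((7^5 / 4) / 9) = -3361400 / 99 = -33953.54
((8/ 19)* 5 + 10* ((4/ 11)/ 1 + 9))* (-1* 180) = -3601800/ 209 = -17233.49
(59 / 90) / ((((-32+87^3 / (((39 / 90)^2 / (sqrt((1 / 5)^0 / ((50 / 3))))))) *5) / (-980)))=-321730737237 *sqrt(6) / 5268558334947734 - 660558808 / 118542562536324015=-0.00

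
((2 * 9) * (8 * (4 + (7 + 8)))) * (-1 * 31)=-84816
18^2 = 324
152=152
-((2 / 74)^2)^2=-1 / 1874161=-0.00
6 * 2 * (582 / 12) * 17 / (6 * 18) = 1649 / 18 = 91.61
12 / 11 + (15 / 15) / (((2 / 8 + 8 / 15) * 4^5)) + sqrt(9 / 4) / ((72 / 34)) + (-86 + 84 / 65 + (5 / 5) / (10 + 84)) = -82.90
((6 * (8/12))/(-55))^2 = 16/3025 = 0.01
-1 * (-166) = 166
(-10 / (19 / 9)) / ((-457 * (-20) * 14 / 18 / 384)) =-15552 / 60781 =-0.26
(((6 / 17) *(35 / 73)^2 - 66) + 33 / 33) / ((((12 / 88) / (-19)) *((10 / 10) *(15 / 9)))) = 5427.22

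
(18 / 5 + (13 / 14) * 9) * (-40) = -3348 / 7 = -478.29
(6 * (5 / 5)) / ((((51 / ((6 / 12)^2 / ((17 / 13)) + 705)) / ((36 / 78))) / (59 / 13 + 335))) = 634993626 / 48841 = 13001.24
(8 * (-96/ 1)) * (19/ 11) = -14592/ 11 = -1326.55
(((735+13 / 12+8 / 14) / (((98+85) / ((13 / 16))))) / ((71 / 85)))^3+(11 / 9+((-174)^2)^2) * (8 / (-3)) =-2444363079.23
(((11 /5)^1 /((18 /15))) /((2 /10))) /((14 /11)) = 605 /84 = 7.20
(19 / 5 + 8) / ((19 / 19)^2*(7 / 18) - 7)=-1062 / 595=-1.78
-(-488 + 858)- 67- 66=-503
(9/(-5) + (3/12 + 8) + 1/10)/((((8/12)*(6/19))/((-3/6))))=-2489/160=-15.56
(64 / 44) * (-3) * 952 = -45696 / 11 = -4154.18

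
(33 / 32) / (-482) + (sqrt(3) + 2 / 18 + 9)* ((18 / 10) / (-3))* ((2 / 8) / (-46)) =3* sqrt(3) / 920 + 146711 / 5321280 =0.03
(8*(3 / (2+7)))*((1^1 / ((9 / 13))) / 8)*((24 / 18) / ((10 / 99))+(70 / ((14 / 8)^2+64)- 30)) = -7.59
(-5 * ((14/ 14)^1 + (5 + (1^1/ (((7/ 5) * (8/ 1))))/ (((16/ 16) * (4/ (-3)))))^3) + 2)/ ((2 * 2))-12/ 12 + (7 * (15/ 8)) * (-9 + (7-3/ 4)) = -8447530933/ 44957696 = -187.90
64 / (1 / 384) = 24576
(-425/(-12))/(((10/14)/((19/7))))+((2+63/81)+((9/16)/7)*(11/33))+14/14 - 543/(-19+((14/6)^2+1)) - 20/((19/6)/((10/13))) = 4973505857/28134288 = 176.78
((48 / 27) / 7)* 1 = 16 / 63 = 0.25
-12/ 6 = -2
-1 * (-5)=5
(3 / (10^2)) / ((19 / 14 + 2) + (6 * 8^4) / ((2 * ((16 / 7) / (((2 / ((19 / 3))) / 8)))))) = 399 / 2867050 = 0.00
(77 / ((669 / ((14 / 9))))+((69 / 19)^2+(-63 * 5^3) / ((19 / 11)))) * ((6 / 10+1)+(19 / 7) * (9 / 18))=-113628719714 / 8452815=-13442.71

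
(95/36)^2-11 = -5231/1296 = -4.04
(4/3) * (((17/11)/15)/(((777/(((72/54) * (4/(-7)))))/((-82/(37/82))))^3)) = 0.00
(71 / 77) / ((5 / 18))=1278 / 385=3.32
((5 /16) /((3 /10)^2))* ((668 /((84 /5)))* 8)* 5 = 1043750 /189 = 5522.49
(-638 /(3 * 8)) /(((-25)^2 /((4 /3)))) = -319 /5625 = -0.06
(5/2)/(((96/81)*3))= 45/64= 0.70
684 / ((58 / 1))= 342 / 29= 11.79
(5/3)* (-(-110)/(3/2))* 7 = 7700/9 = 855.56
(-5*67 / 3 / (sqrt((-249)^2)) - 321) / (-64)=120061 / 23904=5.02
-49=-49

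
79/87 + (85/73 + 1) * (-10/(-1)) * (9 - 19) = -1368833/6351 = -215.53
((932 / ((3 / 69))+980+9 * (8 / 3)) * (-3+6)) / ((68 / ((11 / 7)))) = 10890 / 7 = 1555.71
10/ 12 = 5/ 6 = 0.83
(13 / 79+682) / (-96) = -53891 / 7584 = -7.11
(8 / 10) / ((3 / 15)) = 4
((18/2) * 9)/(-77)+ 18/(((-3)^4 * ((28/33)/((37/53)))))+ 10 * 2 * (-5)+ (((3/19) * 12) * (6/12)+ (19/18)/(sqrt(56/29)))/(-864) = -375425993/3721872 -19 * sqrt(406)/435456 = -100.87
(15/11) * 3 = 4.09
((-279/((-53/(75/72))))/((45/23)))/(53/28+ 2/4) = 24955/21306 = 1.17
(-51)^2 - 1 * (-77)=2678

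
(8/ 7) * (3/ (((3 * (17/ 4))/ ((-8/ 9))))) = -256/ 1071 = -0.24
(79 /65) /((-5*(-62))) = 79 /20150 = 0.00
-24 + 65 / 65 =-23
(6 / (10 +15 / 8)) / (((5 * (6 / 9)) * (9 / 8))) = 0.13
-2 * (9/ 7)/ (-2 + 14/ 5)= -45/ 14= -3.21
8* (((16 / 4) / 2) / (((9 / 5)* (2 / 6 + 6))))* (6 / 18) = 80 / 171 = 0.47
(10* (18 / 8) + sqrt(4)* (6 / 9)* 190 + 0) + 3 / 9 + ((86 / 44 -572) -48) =-11282 / 33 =-341.88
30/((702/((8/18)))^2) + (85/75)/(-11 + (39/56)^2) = -59106230408/548444651625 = -0.11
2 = 2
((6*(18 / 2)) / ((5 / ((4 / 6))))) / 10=18 / 25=0.72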